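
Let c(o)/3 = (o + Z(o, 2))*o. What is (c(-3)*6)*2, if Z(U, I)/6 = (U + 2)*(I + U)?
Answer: -324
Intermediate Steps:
Z(U, I) = 6*(2 + U)*(I + U) (Z(U, I) = 6*((U + 2)*(I + U)) = 6*((2 + U)*(I + U)) = 6*(2 + U)*(I + U))
c(o) = 3*o*(24 + 6*o**2 + 25*o) (c(o) = 3*((o + (6*o**2 + 12*2 + 12*o + 6*2*o))*o) = 3*((o + (6*o**2 + 24 + 12*o + 12*o))*o) = 3*((o + (24 + 6*o**2 + 24*o))*o) = 3*((24 + 6*o**2 + 25*o)*o) = 3*(o*(24 + 6*o**2 + 25*o)) = 3*o*(24 + 6*o**2 + 25*o))
(c(-3)*6)*2 = ((3*(-3)*(24 + 6*(-3)**2 + 25*(-3)))*6)*2 = ((3*(-3)*(24 + 6*9 - 75))*6)*2 = ((3*(-3)*(24 + 54 - 75))*6)*2 = ((3*(-3)*3)*6)*2 = -27*6*2 = -162*2 = -324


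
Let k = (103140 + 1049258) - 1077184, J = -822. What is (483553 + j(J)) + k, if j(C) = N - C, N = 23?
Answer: 559612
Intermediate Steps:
j(C) = 23 - C
k = 75214 (k = 1152398 - 1077184 = 75214)
(483553 + j(J)) + k = (483553 + (23 - 1*(-822))) + 75214 = (483553 + (23 + 822)) + 75214 = (483553 + 845) + 75214 = 484398 + 75214 = 559612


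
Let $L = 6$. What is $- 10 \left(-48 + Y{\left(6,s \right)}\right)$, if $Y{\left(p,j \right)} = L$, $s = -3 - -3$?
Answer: $420$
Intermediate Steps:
$s = 0$ ($s = -3 + 3 = 0$)
$Y{\left(p,j \right)} = 6$
$- 10 \left(-48 + Y{\left(6,s \right)}\right) = - 10 \left(-48 + 6\right) = \left(-10\right) \left(-42\right) = 420$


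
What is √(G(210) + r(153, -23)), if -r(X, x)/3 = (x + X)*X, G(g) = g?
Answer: 2*I*√14865 ≈ 243.84*I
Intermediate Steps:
r(X, x) = -3*X*(X + x) (r(X, x) = -3*(x + X)*X = -3*(X + x)*X = -3*X*(X + x))
√(G(210) + r(153, -23)) = √(210 - 3*153*(153 - 23)) = √(210 - 3*153*130) = √(210 - 59670) = √(-59460) = 2*I*√14865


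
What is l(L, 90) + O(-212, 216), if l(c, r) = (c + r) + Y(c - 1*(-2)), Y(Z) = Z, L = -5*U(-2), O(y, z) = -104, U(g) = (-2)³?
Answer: 68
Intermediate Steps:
U(g) = -8
L = 40 (L = -5*(-8) = 40)
l(c, r) = 2 + r + 2*c (l(c, r) = (c + r) + (c - 1*(-2)) = (c + r) + (c + 2) = (c + r) + (2 + c) = 2 + r + 2*c)
l(L, 90) + O(-212, 216) = (2 + 90 + 2*40) - 104 = (2 + 90 + 80) - 104 = 172 - 104 = 68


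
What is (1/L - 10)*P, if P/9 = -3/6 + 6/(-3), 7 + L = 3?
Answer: 1845/8 ≈ 230.63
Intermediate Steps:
L = -4 (L = -7 + 3 = -4)
P = -45/2 (P = 9*(-3/6 + 6/(-3)) = 9*(-3*⅙ + 6*(-⅓)) = 9*(-½ - 2) = 9*(-5/2) = -45/2 ≈ -22.500)
(1/L - 10)*P = (1/(-4) - 10)*(-45/2) = (-¼ - 10)*(-45/2) = -41/4*(-45/2) = 1845/8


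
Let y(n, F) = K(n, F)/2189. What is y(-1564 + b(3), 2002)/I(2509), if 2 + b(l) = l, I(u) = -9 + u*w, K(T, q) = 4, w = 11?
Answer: 2/30197255 ≈ 6.6231e-8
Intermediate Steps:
I(u) = -9 + 11*u (I(u) = -9 + u*11 = -9 + 11*u)
b(l) = -2 + l
y(n, F) = 4/2189
y(-1564 + b(3), 2002)/I(2509) = 4/(2189*(-9 + 11*2509)) = 4/(2189*(-9 + 27599)) = (4/2189)/27590 = (4/2189)*(1/27590) = 2/30197255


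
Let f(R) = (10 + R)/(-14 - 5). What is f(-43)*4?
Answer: 132/19 ≈ 6.9474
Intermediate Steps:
f(R) = -10/19 - R/19 (f(R) = (10 + R)/(-19) = (10 + R)*(-1/19) = -10/19 - R/19)
f(-43)*4 = (-10/19 - 1/19*(-43))*4 = (-10/19 + 43/19)*4 = (33/19)*4 = 132/19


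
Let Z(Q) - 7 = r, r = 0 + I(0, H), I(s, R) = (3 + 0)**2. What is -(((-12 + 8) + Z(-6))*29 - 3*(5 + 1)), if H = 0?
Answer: -330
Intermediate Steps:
I(s, R) = 9 (I(s, R) = 3**2 = 9)
r = 9 (r = 0 + 9 = 9)
Z(Q) = 16 (Z(Q) = 7 + 9 = 16)
-(((-12 + 8) + Z(-6))*29 - 3*(5 + 1)) = -(((-12 + 8) + 16)*29 - 3*(5 + 1)) = -((-4 + 16)*29 - 3*6) = -(12*29 - 18) = -(348 - 18) = -1*330 = -330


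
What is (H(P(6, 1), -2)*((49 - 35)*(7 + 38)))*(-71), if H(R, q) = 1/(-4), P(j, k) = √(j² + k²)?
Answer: 22365/2 ≈ 11183.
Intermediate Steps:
H(R, q) = -¼
(H(P(6, 1), -2)*((49 - 35)*(7 + 38)))*(-71) = -(49 - 35)*(7 + 38)/4*(-71) = -7*45/2*(-71) = -¼*630*(-71) = -315/2*(-71) = 22365/2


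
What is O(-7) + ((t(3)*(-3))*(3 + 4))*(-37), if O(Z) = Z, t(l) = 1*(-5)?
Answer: -3892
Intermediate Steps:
t(l) = -5
O(-7) + ((t(3)*(-3))*(3 + 4))*(-37) = -7 + ((-5*(-3))*(3 + 4))*(-37) = -7 + (15*7)*(-37) = -7 + 105*(-37) = -7 - 3885 = -3892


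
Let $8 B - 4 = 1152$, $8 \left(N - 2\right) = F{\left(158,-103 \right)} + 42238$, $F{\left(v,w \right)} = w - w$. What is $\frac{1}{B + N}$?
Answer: $\frac{4}{21705} \approx 0.00018429$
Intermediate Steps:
$F{\left(v,w \right)} = 0$
$N = \frac{21127}{4}$ ($N = 2 + \frac{0 + 42238}{8} = 2 + \frac{1}{8} \cdot 42238 = 2 + \frac{21119}{4} = \frac{21127}{4} \approx 5281.8$)
$B = \frac{289}{2}$ ($B = \frac{1}{2} + \frac{1}{8} \cdot 1152 = \frac{1}{2} + 144 = \frac{289}{2} \approx 144.5$)
$\frac{1}{B + N} = \frac{1}{\frac{289}{2} + \frac{21127}{4}} = \frac{1}{\frac{21705}{4}} = \frac{4}{21705}$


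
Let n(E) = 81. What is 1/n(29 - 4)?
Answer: 1/81 ≈ 0.012346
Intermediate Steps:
1/n(29 - 4) = 1/81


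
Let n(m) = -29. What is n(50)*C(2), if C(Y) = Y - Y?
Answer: 0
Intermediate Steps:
C(Y) = 0
n(50)*C(2) = -29*0 = 0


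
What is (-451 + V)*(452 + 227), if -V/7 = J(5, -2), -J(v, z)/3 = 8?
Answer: -192157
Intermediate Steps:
J(v, z) = -24 (J(v, z) = -3*8 = -24)
V = 168 (V = -7*(-24) = 168)
(-451 + V)*(452 + 227) = (-451 + 168)*(452 + 227) = -283*679 = -192157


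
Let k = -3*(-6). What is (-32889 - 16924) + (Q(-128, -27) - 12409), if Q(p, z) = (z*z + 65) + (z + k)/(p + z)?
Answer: -9521331/155 ≈ -61428.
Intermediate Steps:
k = 18
Q(p, z) = 65 + z² + (18 + z)/(p + z) (Q(p, z) = (z*z + 65) + (z + 18)/(p + z) = (z² + 65) + (18 + z)/(p + z) = (65 + z²) + (18 + z)/(p + z) = 65 + z² + (18 + z)/(p + z))
(-32889 - 16924) + (Q(-128, -27) - 12409) = (-32889 - 16924) + ((18 + (-27)³ + 65*(-128) + 66*(-27) - 128*(-27)²)/(-128 - 27) - 12409) = -49813 + ((18 - 19683 - 8320 - 1782 - 128*729)/(-155) - 12409) = -49813 + (-(18 - 19683 - 8320 - 1782 - 93312)/155 - 12409) = -49813 + (-1/155*(-123079) - 12409) = -49813 + (123079/155 - 12409) = -49813 - 1800316/155 = -9521331/155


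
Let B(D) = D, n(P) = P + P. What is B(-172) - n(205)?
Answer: -582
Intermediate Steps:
n(P) = 2*P
B(-172) - n(205) = -172 - 2*205 = -172 - 1*410 = -172 - 410 = -582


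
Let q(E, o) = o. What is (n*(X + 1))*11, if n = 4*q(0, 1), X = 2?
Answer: 132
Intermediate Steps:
n = 4 (n = 4*1 = 4)
(n*(X + 1))*11 = (4*(2 + 1))*11 = (4*3)*11 = 12*11 = 132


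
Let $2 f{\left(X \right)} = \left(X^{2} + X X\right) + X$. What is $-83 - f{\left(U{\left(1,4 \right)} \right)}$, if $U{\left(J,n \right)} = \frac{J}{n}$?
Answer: $- \frac{1331}{16} \approx -83.188$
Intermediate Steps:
$f{\left(X \right)} = X^{2} + \frac{X}{2}$ ($f{\left(X \right)} = \frac{\left(X^{2} + X X\right) + X}{2} = \frac{\left(X^{2} + X^{2}\right) + X}{2} = \frac{2 X^{2} + X}{2} = \frac{X + 2 X^{2}}{2} = X^{2} + \frac{X}{2}$)
$-83 - f{\left(U{\left(1,4 \right)} \right)} = -83 - 1 \cdot \frac{1}{4} \left(\frac{1}{2} + 1 \cdot \frac{1}{4}\right) = -83 - \frac{\frac{1}{2} + \frac{1}{4}}{4} = -83 - \frac{1}{4} \cdot \frac{3}{4} = -83 - \frac{3}{16} = - \frac{1331}{16}$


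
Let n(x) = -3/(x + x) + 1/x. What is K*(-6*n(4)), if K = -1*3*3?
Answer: -27/4 ≈ -6.7500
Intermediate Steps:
K = -9 (K = -3*3 = -9)
n(x) = -1/(2*x) (n(x) = -3*1/(2*x) + 1/x = -3/(2*x) + 1/x = -1/(2*x))
K*(-6*n(4)) = -(-54)*(-½/4) = -(-54)*(-½*¼) = -(-54)*(-1)/8 = -9*¾ = -27/4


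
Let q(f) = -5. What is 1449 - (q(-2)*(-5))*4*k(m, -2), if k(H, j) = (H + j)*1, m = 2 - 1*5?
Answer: 1949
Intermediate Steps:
m = -3 (m = 2 - 5 = -3)
k(H, j) = H + j
1449 - (q(-2)*(-5))*4*k(m, -2) = 1449 - -5*(-5)*4*(-3 - 2) = 1449 - 25*4*(-5) = 1449 - 100*(-5) = 1449 - 1*(-500) = 1449 + 500 = 1949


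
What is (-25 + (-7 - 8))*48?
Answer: -1920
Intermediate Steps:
(-25 + (-7 - 8))*48 = (-25 - 15)*48 = -40*48 = -1920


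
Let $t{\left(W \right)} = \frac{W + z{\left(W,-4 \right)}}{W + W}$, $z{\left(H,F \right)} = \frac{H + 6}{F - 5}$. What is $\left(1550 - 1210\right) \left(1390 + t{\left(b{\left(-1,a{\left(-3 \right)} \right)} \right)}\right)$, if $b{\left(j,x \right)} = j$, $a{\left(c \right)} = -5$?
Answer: $\frac{4255780}{9} \approx 4.7286 \cdot 10^{5}$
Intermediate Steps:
$z{\left(H,F \right)} = \frac{6 + H}{-5 + F}$
$t{\left(W \right)} = \frac{- \frac{2}{3} + \frac{8 W}{9}}{2 W}$ ($t{\left(W \right)} = \frac{W + \frac{6 + W}{-5 - 4}}{W + W} = \frac{W + \frac{6 + W}{-9}}{2 W} = \left(W - \frac{6 + W}{9}\right) \frac{1}{2 W} = \left(W - \left(\frac{2}{3} + \frac{W}{9}\right)\right) \frac{1}{2 W} = \left(- \frac{2}{3} + \frac{8 W}{9}\right) \frac{1}{2 W} = \frac{- \frac{2}{3} + \frac{8 W}{9}}{2 W}$)
$\left(1550 - 1210\right) \left(1390 + t{\left(b{\left(-1,a{\left(-3 \right)} \right)} \right)}\right) = \left(1550 - 1210\right) \left(1390 + \frac{-3 + 4 \left(-1\right)}{9 \left(-1\right)}\right) = 340 \left(1390 + \frac{1}{9} \left(-1\right) \left(-3 - 4\right)\right) = 340 \left(1390 + \frac{1}{9} \left(-1\right) \left(-7\right)\right) = 340 \left(1390 + \frac{7}{9}\right) = 340 \cdot \frac{12517}{9} = \frac{4255780}{9}$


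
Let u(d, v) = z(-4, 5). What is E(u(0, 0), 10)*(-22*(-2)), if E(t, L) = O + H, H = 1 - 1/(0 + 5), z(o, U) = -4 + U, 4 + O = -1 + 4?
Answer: -44/5 ≈ -8.8000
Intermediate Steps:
O = -1 (O = -4 + (-1 + 4) = -4 + 3 = -1)
H = 4/5 (H = 1 - 1/5 = 4/5 ≈ 0.80000)
u(d, v) = 1 (u(d, v) = -4 + 5 = 1)
E(t, L) = -1/5 (E(t, L) = -1 + 4/5 = -1/5)
E(u(0, 0), 10)*(-22*(-2)) = -(-22)*(-2)/5 = -1/5*44 = -44/5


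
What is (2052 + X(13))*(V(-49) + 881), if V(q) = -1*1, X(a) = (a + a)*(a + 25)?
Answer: 2675200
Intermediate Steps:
X(a) = 2*a*(25 + a) (X(a) = (2*a)*(25 + a) = 2*a*(25 + a))
V(q) = -1
(2052 + X(13))*(V(-49) + 881) = (2052 + 2*13*(25 + 13))*(-1 + 881) = (2052 + 2*13*38)*880 = (2052 + 988)*880 = 3040*880 = 2675200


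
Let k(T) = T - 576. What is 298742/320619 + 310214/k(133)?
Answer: -99328159760/142034217 ≈ -699.33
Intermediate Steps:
k(T) = -576 + T
298742/320619 + 310214/k(133) = 298742/320619 + 310214/(-576 + 133) = 298742*(1/320619) + 310214/(-443) = 298742/320619 + 310214*(-1/443) = 298742/320619 - 310214/443 = -99328159760/142034217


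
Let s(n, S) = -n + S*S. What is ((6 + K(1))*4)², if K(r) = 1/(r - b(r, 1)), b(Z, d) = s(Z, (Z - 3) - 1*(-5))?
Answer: 26896/49 ≈ 548.90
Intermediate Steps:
s(n, S) = S² - n (s(n, S) = -n + S² = S² - n)
b(Z, d) = (2 + Z)² - Z (b(Z, d) = ((Z - 3) - 1*(-5))² - Z = ((-3 + Z) + 5)² - Z = (2 + Z)² - Z)
K(r) = 1/(-(2 + r)² + 2*r) (K(r) = 1/(r - ((2 + r)² - r)) = 1/(r + (r - (2 + r)²)) = 1/(-(2 + r)² + 2*r))
((6 + K(1))*4)² = ((6 + 1/(-(2 + 1)² + 2*1))*4)² = ((6 + 1/(-1*3² + 2))*4)² = ((6 + 1/(-1*9 + 2))*4)² = ((6 + 1/(-9 + 2))*4)² = ((6 + 1/(-7))*4)² = ((6 - ⅐)*4)² = ((41/7)*4)² = (164/7)² = 26896/49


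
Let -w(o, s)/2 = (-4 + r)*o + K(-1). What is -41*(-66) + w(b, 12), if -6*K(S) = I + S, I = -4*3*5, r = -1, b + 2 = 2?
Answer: 8057/3 ≈ 2685.7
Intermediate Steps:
b = 0 (b = -2 + 2 = 0)
I = -60 (I = -12*5 = -60)
K(S) = 10 - S/6 (K(S) = -(-60 + S)/6 = 10 - S/6)
w(o, s) = -61/3 + 10*o (w(o, s) = -2*((-4 - 1)*o + (10 - ⅙*(-1))) = -2*(-5*o + (10 + ⅙)) = -2*(-5*o + 61/6) = -2*(61/6 - 5*o) = -61/3 + 10*o)
-41*(-66) + w(b, 12) = -41*(-66) + (-61/3 + 10*0) = 2706 + (-61/3 + 0) = 2706 - 61/3 = 8057/3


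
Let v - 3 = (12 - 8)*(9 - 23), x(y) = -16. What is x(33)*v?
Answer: 848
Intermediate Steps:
v = -53 (v = 3 + (12 - 8)*(9 - 23) = 3 + 4*(-14) = 3 - 56 = -53)
x(33)*v = -16*(-53) = 848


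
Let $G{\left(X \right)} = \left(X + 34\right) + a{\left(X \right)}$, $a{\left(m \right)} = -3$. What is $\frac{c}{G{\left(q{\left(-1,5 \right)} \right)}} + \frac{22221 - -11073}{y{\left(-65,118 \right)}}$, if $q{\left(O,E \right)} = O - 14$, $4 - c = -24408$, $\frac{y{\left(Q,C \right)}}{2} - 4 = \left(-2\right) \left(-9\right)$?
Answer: $\frac{100427}{44} \approx 2282.4$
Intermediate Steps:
$y{\left(Q,C \right)} = 44$ ($y{\left(Q,C \right)} = 8 + 2 \left(\left(-2\right) \left(-9\right)\right) = 8 + 2 \cdot 18 = 8 + 36 = 44$)
$c = 24412$ ($c = 4 - -24408 = 4 + 24408 = 24412$)
$q{\left(O,E \right)} = -14 + O$
$G{\left(X \right)} = 31 + X$ ($G{\left(X \right)} = \left(X + 34\right) - 3 = \left(34 + X\right) - 3 = 31 + X$)
$\frac{c}{G{\left(q{\left(-1,5 \right)} \right)}} + \frac{22221 - -11073}{y{\left(-65,118 \right)}} = \frac{24412}{31 - 15} + \frac{22221 - -11073}{44} = \frac{24412}{31 - 15} + \left(22221 + 11073\right) \frac{1}{44} = \frac{24412}{16} + 33294 \cdot \frac{1}{44} = 24412 \cdot \frac{1}{16} + \frac{16647}{22} = \frac{6103}{4} + \frac{16647}{22} = \frac{100427}{44}$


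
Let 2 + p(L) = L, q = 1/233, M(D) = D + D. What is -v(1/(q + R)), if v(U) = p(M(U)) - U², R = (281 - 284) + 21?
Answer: 33295469/17598025 ≈ 1.8920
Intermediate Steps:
R = 18 (R = -3 + 21 = 18)
M(D) = 2*D
q = 1/233 ≈ 0.0042918
p(L) = -2 + L
v(U) = -2 - U² + 2*U (v(U) = (-2 + 2*U) - U² = -2 - U² + 2*U)
-v(1/(q + R)) = -(-2 - (1/(1/233 + 18))² + 2/(1/233 + 18)) = -(-2 - (1/(4195/233))² + 2/(4195/233)) = -(-2 - (233/4195)² + 2*(233/4195)) = -(-2 - 1*54289/17598025 + 466/4195) = -(-2 - 54289/17598025 + 466/4195) = -1*(-33295469/17598025) = 33295469/17598025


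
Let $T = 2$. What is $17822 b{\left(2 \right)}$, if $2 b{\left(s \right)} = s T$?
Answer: $35644$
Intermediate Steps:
$b{\left(s \right)} = s$ ($b{\left(s \right)} = \frac{s 2}{2} = \frac{2 s}{2} = s$)
$17822 b{\left(2 \right)} = 17822 \cdot 2 = 35644$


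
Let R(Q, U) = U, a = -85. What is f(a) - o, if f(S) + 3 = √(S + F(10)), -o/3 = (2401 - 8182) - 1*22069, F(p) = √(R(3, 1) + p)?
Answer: -83553 + I*√(85 - √11) ≈ -83553.0 + 9.0379*I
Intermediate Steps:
F(p) = √(1 + p)
o = 83550 (o = -3*((2401 - 8182) - 1*22069) = -3*(-5781 - 22069) = -3*(-27850) = 83550)
f(S) = -3 + √(S + √11) (f(S) = -3 + √(S + √(1 + 10)) = -3 + √(S + √11))
f(a) - o = (-3 + √(-85 + √11)) - 1*83550 = (-3 + √(-85 + √11)) - 83550 = -83553 + √(-85 + √11)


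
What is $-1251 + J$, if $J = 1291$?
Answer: $40$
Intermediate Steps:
$-1251 + J = -1251 + 1291 = 40$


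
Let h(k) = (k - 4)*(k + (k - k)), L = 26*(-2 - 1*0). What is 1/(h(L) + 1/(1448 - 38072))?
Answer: 36624/106649087 ≈ 0.00034341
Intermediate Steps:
L = -52 (L = 26*(-2 + 0) = 26*(-2) = -52)
h(k) = k*(-4 + k) (h(k) = (-4 + k)*(k + 0) = (-4 + k)*k = k*(-4 + k))
1/(h(L) + 1/(1448 - 38072)) = 1/(-52*(-4 - 52) + 1/(1448 - 38072)) = 1/(-52*(-56) + 1/(-36624)) = 1/(2912 - 1/36624) = 1/(106649087/36624) = 36624/106649087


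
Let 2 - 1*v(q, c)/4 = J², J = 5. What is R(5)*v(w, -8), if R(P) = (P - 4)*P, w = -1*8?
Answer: -460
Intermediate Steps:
w = -8
R(P) = P*(-4 + P) (R(P) = (-4 + P)*P = P*(-4 + P))
v(q, c) = -92 (v(q, c) = 8 - 4*5² = 8 - 4*25 = 8 - 100 = -92)
R(5)*v(w, -8) = (5*(-4 + 5))*(-92) = (5*1)*(-92) = 5*(-92) = -460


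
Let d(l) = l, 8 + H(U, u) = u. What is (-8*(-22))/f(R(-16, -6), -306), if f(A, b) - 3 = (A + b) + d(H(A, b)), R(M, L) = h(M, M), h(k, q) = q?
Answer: -176/633 ≈ -0.27804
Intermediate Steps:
R(M, L) = M
H(U, u) = -8 + u
f(A, b) = -5 + A + 2*b (f(A, b) = 3 + ((A + b) + (-8 + b)) = 3 + (-8 + A + 2*b) = -5 + A + 2*b)
(-8*(-22))/f(R(-16, -6), -306) = (-8*(-22))/(-5 - 16 + 2*(-306)) = 176/(-5 - 16 - 612) = 176/(-633) = 176*(-1/633) = -176/633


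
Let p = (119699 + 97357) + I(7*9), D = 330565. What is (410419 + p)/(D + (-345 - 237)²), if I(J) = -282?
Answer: 627193/669289 ≈ 0.93710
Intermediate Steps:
p = 216774 (p = (119699 + 97357) - 282 = 217056 - 282 = 216774)
(410419 + p)/(D + (-345 - 237)²) = (410419 + 216774)/(330565 + (-345 - 237)²) = 627193/(330565 + (-582)²) = 627193/(330565 + 338724) = 627193/669289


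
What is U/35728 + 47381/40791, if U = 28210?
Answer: 203110177/104098632 ≈ 1.9511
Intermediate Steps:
U/35728 + 47381/40791 = 28210/35728 + 47381/40791 = 28210*(1/35728) + 47381*(1/40791) = 2015/2552 + 47381/40791 = 203110177/104098632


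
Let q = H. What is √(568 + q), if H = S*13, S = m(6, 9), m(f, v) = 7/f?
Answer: √20994/6 ≈ 24.149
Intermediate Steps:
S = 7/6 ≈ 1.1667
H = 91/6 (H = (7/6)*13 = 91/6 ≈ 15.167)
q = 91/6 ≈ 15.167
√(568 + q) = √(568 + 91/6) = √(3499/6) = √20994/6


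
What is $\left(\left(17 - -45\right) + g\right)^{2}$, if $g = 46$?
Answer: $11664$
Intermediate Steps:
$\left(\left(17 - -45\right) + g\right)^{2} = \left(\left(17 - -45\right) + 46\right)^{2} = \left(\left(17 + 45\right) + 46\right)^{2} = \left(62 + 46\right)^{2} = 108^{2} = 11664$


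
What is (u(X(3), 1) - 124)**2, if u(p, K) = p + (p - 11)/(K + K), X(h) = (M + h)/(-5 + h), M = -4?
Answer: 265225/16 ≈ 16577.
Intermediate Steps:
X(h) = (-4 + h)/(-5 + h)
u(p, K) = p + (-11 + p)/(2*K) (u(p, K) = p + (-11 + p)/((2*K)) = p + (-11 + p)*(1/(2*K)) = p + (-11 + p)/(2*K))
(u(X(3), 1) - 124)**2 = ((1/2)*(-11 + (-4 + 3)/(-5 + 3) + 2*1*((-4 + 3)/(-5 + 3)))/1 - 124)**2 = ((1/2)*1*(-11 - 1/(-2) + 2*1*(-1/(-2))) - 124)**2 = ((1/2)*1*(-11 - 1/2*(-1) + 2*1*(-1/2*(-1))) - 124)**2 = ((1/2)*1*(-11 + 1/2 + 2*1*(1/2)) - 124)**2 = ((1/2)*1*(-11 + 1/2 + 1) - 124)**2 = ((1/2)*1*(-19/2) - 124)**2 = (-19/4 - 124)**2 = (-515/4)**2 = 265225/16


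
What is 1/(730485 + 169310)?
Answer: 1/899795 ≈ 1.1114e-6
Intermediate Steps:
1/(730485 + 169310) = 1/899795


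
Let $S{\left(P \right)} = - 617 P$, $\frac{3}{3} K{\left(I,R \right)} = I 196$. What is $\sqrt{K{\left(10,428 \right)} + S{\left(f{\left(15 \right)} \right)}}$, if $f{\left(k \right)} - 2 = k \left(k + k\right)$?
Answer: $2 i \sqrt{69231} \approx 526.24 i$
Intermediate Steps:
$K{\left(I,R \right)} = 196 I$ ($K{\left(I,R \right)} = I 196 = 196 I$)
$f{\left(k \right)} = 2 + 2 k^{2}$ ($f{\left(k \right)} = 2 + k \left(k + k\right) = 2 + k 2 k = 2 + 2 k^{2}$)
$\sqrt{K{\left(10,428 \right)} + S{\left(f{\left(15 \right)} \right)}} = \sqrt{196 \cdot 10 - 617 \left(2 + 2 \cdot 15^{2}\right)} = \sqrt{1960 - 617 \left(2 + 2 \cdot 225\right)} = \sqrt{1960 - 617 \left(2 + 450\right)} = \sqrt{1960 - 278884} = \sqrt{-276924} = 2 i \sqrt{69231}$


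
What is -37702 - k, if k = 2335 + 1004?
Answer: -41041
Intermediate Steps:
k = 3339
-37702 - k = -37702 - 1*3339 = -37702 - 3339 = -41041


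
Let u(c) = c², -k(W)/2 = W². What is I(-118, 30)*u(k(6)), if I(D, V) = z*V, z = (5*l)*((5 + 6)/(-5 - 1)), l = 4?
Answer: -5702400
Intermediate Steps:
k(W) = -2*W²
z = -110/3 (z = (5*4)*((5 + 6)/(-5 - 1)) = 20*(11/(-6)) = 20*(11*(-⅙)) = 20*(-11/6) = -110/3 ≈ -36.667)
I(D, V) = -110*V/3
I(-118, 30)*u(k(6)) = (-110/3*30)*(-2*6²)² = -1100*(-2*36)² = -1100*(-72)² = -1100*5184 = -5702400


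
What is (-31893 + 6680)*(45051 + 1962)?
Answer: -1185338769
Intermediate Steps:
(-31893 + 6680)*(45051 + 1962) = -25213*47013 = -1185338769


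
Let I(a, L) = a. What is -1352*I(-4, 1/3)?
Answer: 5408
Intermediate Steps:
-1352*I(-4, 1/3) = -1352*(-4) = 5408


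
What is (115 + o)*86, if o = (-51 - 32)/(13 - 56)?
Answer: 10056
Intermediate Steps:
o = 83/43 (o = -83/(-43) = -83*(-1/43) = 83/43 ≈ 1.9302)
(115 + o)*86 = (115 + 83/43)*86 = (5028/43)*86 = 10056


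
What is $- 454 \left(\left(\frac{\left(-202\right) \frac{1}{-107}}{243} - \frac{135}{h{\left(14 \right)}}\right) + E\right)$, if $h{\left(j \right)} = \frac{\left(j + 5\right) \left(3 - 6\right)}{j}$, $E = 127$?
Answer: $- \frac{35922695974}{494019} \approx -72715.0$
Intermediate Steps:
$h{\left(j \right)} = \frac{-15 - 3 j}{j}$ ($h{\left(j \right)} = \frac{\left(5 + j\right) \left(-3\right)}{j} = \frac{-15 - 3 j}{j}$)
$- 454 \left(\left(\frac{\left(-202\right) \frac{1}{-107}}{243} - \frac{135}{h{\left(14 \right)}}\right) + E\right) = - 454 \left(\left(\frac{\left(-202\right) \frac{1}{-107}}{243} - \frac{135}{-3 - \frac{15}{14}}\right) + 127\right) = - 454 \left(\left(\left(-202\right) \left(- \frac{1}{107}\right) \frac{1}{243} - \frac{135}{-3 - \frac{15}{14}}\right) + 127\right) = - 454 \left(\left(\frac{202}{107} \cdot \frac{1}{243} - \frac{135}{-3 - \frac{15}{14}}\right) + 127\right) = - 454 \left(\left(\frac{202}{26001} - \frac{135}{- \frac{57}{14}}\right) + 127\right) = - 454 \left(\left(\frac{202}{26001} - - \frac{630}{19}\right) + 127\right) = - 454 \left(\left(\frac{202}{26001} + \frac{630}{19}\right) + 127\right) = - 454 \left(\frac{16384468}{494019} + 127\right) = \left(-454\right) \frac{79124881}{494019} = - \frac{35922695974}{494019}$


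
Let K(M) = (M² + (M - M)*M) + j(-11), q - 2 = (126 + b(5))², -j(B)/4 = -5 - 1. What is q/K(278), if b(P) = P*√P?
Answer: 16003/77308 + 45*√5/2761 ≈ 0.24345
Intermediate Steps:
b(P) = P^(3/2)
j(B) = 24 (j(B) = -4*(-5 - 1) = -4*(-6) = 24)
q = 2 + (126 + 5*√5)² (q = 2 + (126 + 5^(3/2))² = 2 + (126 + 5*√5)² ≈ 18820.)
K(M) = 24 + M² (K(M) = (M² + (M - M)*M) + 24 = (M² + 0*M) + 24 = (M² + 0) + 24 = M² + 24 = 24 + M²)
q/K(278) = (16003 + 1260*√5)/(24 + 278²) = (16003 + 1260*√5)/(24 + 77284) = (16003 + 1260*√5)/77308 = (16003 + 1260*√5)*(1/77308) = 16003/77308 + 45*√5/2761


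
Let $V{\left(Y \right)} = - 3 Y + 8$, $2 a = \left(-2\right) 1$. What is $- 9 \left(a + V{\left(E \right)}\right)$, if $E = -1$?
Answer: $-90$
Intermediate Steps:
$a = -1$ ($a = \frac{\left(-2\right) 1}{2} = \frac{1}{2} \left(-2\right) = -1$)
$V{\left(Y \right)} = 8 - 3 Y$
$- 9 \left(a + V{\left(E \right)}\right) = - 9 \left(-1 + \left(8 - -3\right)\right) = - 9 \left(-1 + \left(8 + 3\right)\right) = - 9 \left(-1 + 11\right) = \left(-9\right) 10 = -90$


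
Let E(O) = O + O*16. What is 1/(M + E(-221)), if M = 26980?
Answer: 1/23223 ≈ 4.3061e-5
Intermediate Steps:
E(O) = 17*O (E(O) = O + 16*O = 17*O)
1/(M + E(-221)) = 1/(26980 + 17*(-221)) = 1/(26980 - 3757) = 1/23223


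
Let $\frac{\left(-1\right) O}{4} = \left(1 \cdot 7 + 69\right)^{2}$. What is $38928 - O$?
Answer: $62032$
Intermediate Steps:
$O = -23104$ ($O = - 4 \left(1 \cdot 7 + 69\right)^{2} = - 4 \left(7 + 69\right)^{2} = - 4 \cdot 76^{2} = \left(-4\right) 5776 = -23104$)
$38928 - O = 38928 - -23104 = 38928 + 23104 = 62032$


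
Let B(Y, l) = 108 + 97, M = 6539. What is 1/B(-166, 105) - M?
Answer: -1340494/205 ≈ -6539.0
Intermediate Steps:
B(Y, l) = 205
1/B(-166, 105) - M = 1/205 - 1*6539 = 1/205 - 6539 = -1340494/205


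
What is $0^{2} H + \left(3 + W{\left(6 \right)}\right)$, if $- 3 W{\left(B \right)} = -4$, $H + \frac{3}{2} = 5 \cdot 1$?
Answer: $\frac{13}{3} \approx 4.3333$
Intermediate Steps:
$H = \frac{7}{2}$ ($H = - \frac{3}{2} + 5 \cdot 1 = - \frac{3}{2} + 5 = \frac{7}{2} \approx 3.5$)
$W{\left(B \right)} = \frac{4}{3}$ ($W{\left(B \right)} = \left(- \frac{1}{3}\right) \left(-4\right) = \frac{4}{3}$)
$0^{2} H + \left(3 + W{\left(6 \right)}\right) = 0^{2} \cdot \frac{7}{2} + \left(3 + \frac{4}{3}\right) = 0 \cdot \frac{7}{2} + \frac{13}{3} = 0 + \frac{13}{3} = \frac{13}{3}$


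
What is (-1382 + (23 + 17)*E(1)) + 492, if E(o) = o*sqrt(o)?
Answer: -850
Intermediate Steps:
E(o) = o**(3/2)
(-1382 + (23 + 17)*E(1)) + 492 = (-1382 + (23 + 17)*1**(3/2)) + 492 = (-1382 + 40*1) + 492 = (-1382 + 40) + 492 = -1342 + 492 = -850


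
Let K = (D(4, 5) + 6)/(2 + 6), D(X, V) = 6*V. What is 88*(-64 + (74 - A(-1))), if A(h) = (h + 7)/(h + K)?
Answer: 5104/7 ≈ 729.14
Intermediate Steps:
K = 9/2 (K = (6*5 + 6)/(2 + 6) = (30 + 6)/8 = 36*(⅛) = 9/2 ≈ 4.5000)
A(h) = (7 + h)/(9/2 + h) (A(h) = (h + 7)/(h + 9/2) = (7 + h)/(9/2 + h))
88*(-64 + (74 - A(-1))) = 88*(-64 + (74 - 2*(7 - 1)/(9 + 2*(-1)))) = 88*(-64 + (74 - 2*6/(9 - 2))) = 88*(-64 + (74 - 2*6/7)) = 88*(-64 + (74 - 1*12/7)) = 88*(-64 + (74 - 12/7)) = 88*(-64 + 506/7) = 88*(58/7) = 5104/7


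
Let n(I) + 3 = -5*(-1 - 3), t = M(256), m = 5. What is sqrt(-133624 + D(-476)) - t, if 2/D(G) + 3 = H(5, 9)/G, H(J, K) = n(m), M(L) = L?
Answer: -256 + 4*I*sqrt(60339885)/85 ≈ -256.0 + 365.55*I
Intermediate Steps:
t = 256
n(I) = 17 (n(I) = -3 - 5*(-1 - 3) = -3 - 5*(-4) = -3 + 20 = 17)
H(J, K) = 17
D(G) = 2/(-3 + 17/G)
sqrt(-133624 + D(-476)) - t = sqrt(-133624 - 2*(-476)/(-17 + 3*(-476))) - 1*256 = sqrt(-133624 - 2*(-476)/(-17 - 1428)) - 256 = sqrt(-133624 - 2*(-476)/(-1445)) - 256 = sqrt(-133624 - 2*(-476)*(-1/1445)) - 256 = sqrt(-133624 - 56/85) - 256 = sqrt(-11358096/85) - 256 = 4*I*sqrt(60339885)/85 - 256 = -256 + 4*I*sqrt(60339885)/85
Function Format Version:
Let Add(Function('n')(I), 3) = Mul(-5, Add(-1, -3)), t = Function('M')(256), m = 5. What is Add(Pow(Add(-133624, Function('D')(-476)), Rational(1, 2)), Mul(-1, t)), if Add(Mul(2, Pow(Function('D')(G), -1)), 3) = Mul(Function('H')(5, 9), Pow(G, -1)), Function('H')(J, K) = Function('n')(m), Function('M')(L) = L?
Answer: Add(-256, Mul(Rational(4, 85), I, Pow(60339885, Rational(1, 2)))) ≈ Add(-256.00, Mul(365.55, I))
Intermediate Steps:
t = 256
Function('n')(I) = 17 (Function('n')(I) = Add(-3, Mul(-5, Add(-1, -3))) = Add(-3, Mul(-5, -4)) = Add(-3, 20) = 17)
Function('H')(J, K) = 17
Function('D')(G) = Mul(2, Pow(Add(-3, Mul(17, Pow(G, -1))), -1))
Add(Pow(Add(-133624, Function('D')(-476)), Rational(1, 2)), Mul(-1, t)) = Add(Pow(Add(-133624, Mul(-2, -476, Pow(Add(-17, Mul(3, -476)), -1))), Rational(1, 2)), Mul(-1, 256)) = Add(Pow(Add(-133624, Mul(-2, -476, Pow(Add(-17, -1428), -1))), Rational(1, 2)), -256) = Add(Pow(Add(-133624, Mul(-2, -476, Pow(-1445, -1))), Rational(1, 2)), -256) = Add(Pow(Add(-133624, Mul(-2, -476, Rational(-1, 1445))), Rational(1, 2)), -256) = Add(Pow(Add(-133624, Rational(-56, 85)), Rational(1, 2)), -256) = Add(Pow(Rational(-11358096, 85), Rational(1, 2)), -256) = Add(Mul(Rational(4, 85), I, Pow(60339885, Rational(1, 2))), -256) = Add(-256, Mul(Rational(4, 85), I, Pow(60339885, Rational(1, 2))))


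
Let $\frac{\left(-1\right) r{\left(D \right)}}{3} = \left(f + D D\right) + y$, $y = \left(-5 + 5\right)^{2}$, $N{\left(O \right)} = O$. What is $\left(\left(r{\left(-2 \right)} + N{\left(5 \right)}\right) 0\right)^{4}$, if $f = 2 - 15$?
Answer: $0$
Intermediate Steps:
$y = 0$ ($y = 0^{2} = 0$)
$f = -13$ ($f = 2 - 15 = -13$)
$r{\left(D \right)} = 39 - 3 D^{2}$ ($r{\left(D \right)} = - 3 \left(\left(-13 + D D\right) + 0\right) = - 3 \left(\left(-13 + D^{2}\right) + 0\right) = - 3 \left(-13 + D^{2}\right) = 39 - 3 D^{2}$)
$\left(\left(r{\left(-2 \right)} + N{\left(5 \right)}\right) 0\right)^{4} = \left(\left(\left(39 - 3 \left(-2\right)^{2}\right) + 5\right) 0\right)^{4} = \left(\left(\left(39 - 12\right) + 5\right) 0\right)^{4} = \left(\left(27 + 5\right) 0\right)^{4} = \left(32 \cdot 0\right)^{4} = 0^{4} = 0$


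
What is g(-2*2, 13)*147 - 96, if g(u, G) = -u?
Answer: 492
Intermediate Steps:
g(-2*2, 13)*147 - 96 = -(-2)*2*147 - 96 = -1*(-4)*147 - 96 = 4*147 - 96 = 588 - 96 = 492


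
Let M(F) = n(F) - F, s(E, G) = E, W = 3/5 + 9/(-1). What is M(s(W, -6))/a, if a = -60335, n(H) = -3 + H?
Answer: 3/60335 ≈ 4.9722e-5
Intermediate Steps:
W = -42/5 (W = 3*(1/5) + 9*(-1) = 3/5 - 9 = -42/5 ≈ -8.4000)
M(F) = -3 (M(F) = (-3 + F) - F = -3)
M(s(W, -6))/a = -3/(-60335) = -3*(-1/60335) = 3/60335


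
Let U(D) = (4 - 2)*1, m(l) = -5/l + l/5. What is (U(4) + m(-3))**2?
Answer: 2116/225 ≈ 9.4044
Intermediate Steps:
m(l) = -5/l + l/5 (m(l) = -5/l + l*(1/5) = -5/l + l/5)
U(D) = 2 (U(D) = 2*1 = 2)
(U(4) + m(-3))**2 = (2 + (-5/(-3) + (1/5)*(-3)))**2 = (2 + (-5*(-1/3) - 3/5))**2 = (2 + (5/3 - 3/5))**2 = (2 + 16/15)**2 = (46/15)**2 = 2116/225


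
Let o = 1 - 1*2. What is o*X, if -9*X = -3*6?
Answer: -2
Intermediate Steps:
X = 2 (X = -(-1)*6/3 = -1/9*(-18) = 2)
o = -1 (o = 1 - 2 = -1)
o*X = -1*2 = -2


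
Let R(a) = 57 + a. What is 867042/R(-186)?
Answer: -289014/43 ≈ -6721.3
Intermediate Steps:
867042/R(-186) = 867042/(57 - 186) = 867042/(-129) = 867042*(-1/129) = -289014/43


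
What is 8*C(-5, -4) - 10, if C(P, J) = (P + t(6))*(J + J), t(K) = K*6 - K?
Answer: -1610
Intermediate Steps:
t(K) = 5*K (t(K) = 6*K - K = 5*K)
C(P, J) = 2*J*(30 + P) (C(P, J) = (P + 5*6)*(J + J) = (P + 30)*(2*J) = (30 + P)*(2*J) = 2*J*(30 + P))
8*C(-5, -4) - 10 = 8*(2*(-4)*(30 - 5)) - 10 = 8*(2*(-4)*25) - 10 = 8*(-200) - 10 = -1600 - 10 = -1610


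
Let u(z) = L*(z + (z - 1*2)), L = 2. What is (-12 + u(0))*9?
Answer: -144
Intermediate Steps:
u(z) = -4 + 4*z (u(z) = 2*(z + (z - 1*2)) = 2*(z + (z - 2)) = 2*(z + (-2 + z)) = 2*(-2 + 2*z) = -4 + 4*z)
(-12 + u(0))*9 = (-12 + (-4 + 4*0))*9 = (-12 + (-4 + 0))*9 = (-12 - 4)*9 = -16*9 = -144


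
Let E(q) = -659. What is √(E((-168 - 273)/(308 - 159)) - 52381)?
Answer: 4*I*√3315 ≈ 230.3*I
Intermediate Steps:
√(E((-168 - 273)/(308 - 159)) - 52381) = √(-659 - 52381) = √(-53040) = 4*I*√3315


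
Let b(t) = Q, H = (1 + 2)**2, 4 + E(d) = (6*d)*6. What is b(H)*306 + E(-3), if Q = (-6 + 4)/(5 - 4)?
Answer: -724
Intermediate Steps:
E(d) = -4 + 36*d (E(d) = -4 + (6*d)*6 = -4 + 36*d)
H = 9 (H = 3**2 = 9)
Q = -2 (Q = -2/1 = -2*1 = -2)
b(t) = -2
b(H)*306 + E(-3) = -2*306 + (-4 + 36*(-3)) = -612 + (-4 - 108) = -612 - 112 = -724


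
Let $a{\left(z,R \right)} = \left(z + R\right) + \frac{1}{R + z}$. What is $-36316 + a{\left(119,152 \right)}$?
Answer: $- \frac{9768194}{271} \approx -36045.0$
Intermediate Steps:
$a{\left(z,R \right)} = R + z + \frac{1}{R + z}$ ($a{\left(z,R \right)} = \left(R + z\right) + \frac{1}{R + z} = R + z + \frac{1}{R + z}$)
$-36316 + a{\left(119,152 \right)} = -36316 + \frac{1 + 152^{2} + 119^{2} + 2 \cdot 152 \cdot 119}{152 + 119} = -36316 + \frac{1 + 23104 + 14161 + 36176}{271} = -36316 + \frac{1}{271} \cdot 73442 = -36316 + \frac{73442}{271} = - \frac{9768194}{271}$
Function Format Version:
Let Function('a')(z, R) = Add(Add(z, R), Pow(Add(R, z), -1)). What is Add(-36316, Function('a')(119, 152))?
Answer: Rational(-9768194, 271) ≈ -36045.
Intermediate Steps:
Function('a')(z, R) = Add(R, z, Pow(Add(R, z), -1)) (Function('a')(z, R) = Add(Add(R, z), Pow(Add(R, z), -1)) = Add(R, z, Pow(Add(R, z), -1)))
Add(-36316, Function('a')(119, 152)) = Add(-36316, Mul(Pow(Add(152, 119), -1), Add(1, Pow(152, 2), Pow(119, 2), Mul(2, 152, 119)))) = Add(-36316, Mul(Pow(271, -1), Add(1, 23104, 14161, 36176))) = Add(-36316, Mul(Rational(1, 271), 73442)) = Add(-36316, Rational(73442, 271)) = Rational(-9768194, 271)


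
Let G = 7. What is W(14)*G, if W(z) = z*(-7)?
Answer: -686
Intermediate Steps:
W(z) = -7*z
W(14)*G = -7*14*7 = -98*7 = -686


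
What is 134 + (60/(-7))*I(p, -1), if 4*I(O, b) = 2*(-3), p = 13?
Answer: 1028/7 ≈ 146.86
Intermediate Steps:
I(O, b) = -3/2 (I(O, b) = (2*(-3))/4 = (1/4)*(-6) = -3/2)
134 + (60/(-7))*I(p, -1) = 134 + (60/(-7))*(-3/2) = 134 + (60*(-1/7))*(-3/2) = 134 - 60/7*(-3/2) = 134 + 90/7 = 1028/7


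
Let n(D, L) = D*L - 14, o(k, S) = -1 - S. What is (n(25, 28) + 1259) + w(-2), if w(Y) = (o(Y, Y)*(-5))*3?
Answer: 1930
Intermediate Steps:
n(D, L) = -14 + D*L
w(Y) = 15 + 15*Y (w(Y) = ((-1 - Y)*(-5))*3 = (5 + 5*Y)*3 = 15 + 15*Y)
(n(25, 28) + 1259) + w(-2) = ((-14 + 25*28) + 1259) + (15 + 15*(-2)) = ((-14 + 700) + 1259) + (15 - 30) = (686 + 1259) - 15 = 1945 - 15 = 1930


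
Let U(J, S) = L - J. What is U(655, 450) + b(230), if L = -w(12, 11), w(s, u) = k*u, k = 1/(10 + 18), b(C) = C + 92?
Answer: -9335/28 ≈ -333.39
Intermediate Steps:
b(C) = 92 + C
k = 1/28 ≈ 0.035714
w(s, u) = u/28
L = -11/28 ≈ -0.39286
U(J, S) = -11/28 - J
U(655, 450) + b(230) = (-11/28 - 1*655) + (92 + 230) = (-11/28 - 655) + 322 = -18351/28 + 322 = -9335/28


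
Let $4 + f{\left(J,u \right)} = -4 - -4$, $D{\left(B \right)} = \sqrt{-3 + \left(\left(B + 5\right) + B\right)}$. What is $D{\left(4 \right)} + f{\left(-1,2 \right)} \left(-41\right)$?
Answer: $164 + \sqrt{10} \approx 167.16$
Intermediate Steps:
$D{\left(B \right)} = \sqrt{2 + 2 B}$ ($D{\left(B \right)} = \sqrt{-3 + \left(\left(5 + B\right) + B\right)} = \sqrt{-3 + \left(5 + 2 B\right)} = \sqrt{2 + 2 B}$)
$f{\left(J,u \right)} = -4$ ($f{\left(J,u \right)} = -4 - 0 = -4 + \left(-4 + 4\right) = -4 + 0 = -4$)
$D{\left(4 \right)} + f{\left(-1,2 \right)} \left(-41\right) = \sqrt{2 + 2 \cdot 4} - -164 = \sqrt{2 + 8} + 164 = \sqrt{10} + 164 = 164 + \sqrt{10}$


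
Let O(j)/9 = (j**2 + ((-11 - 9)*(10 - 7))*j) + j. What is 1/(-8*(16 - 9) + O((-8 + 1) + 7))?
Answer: -1/56 ≈ -0.017857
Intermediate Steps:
O(j) = -531*j + 9*j**2 (O(j) = 9*((j**2 + ((-11 - 9)*(10 - 7))*j) + j) = 9*((j**2 + (-20*3)*j) + j) = 9*((j**2 - 60*j) + j) = 9*(j**2 - 59*j) = -531*j + 9*j**2)
1/(-8*(16 - 9) + O((-8 + 1) + 7)) = 1/(-8*(16 - 9) + 9*((-8 + 1) + 7)*(-59 + ((-8 + 1) + 7))) = 1/(-8*7 + 9*(-7 + 7)*(-59 + (-7 + 7))) = 1/(-56 + 9*0*(-59 + 0)) = 1/(-56 + 9*0*(-59)) = 1/(-56 + 0) = 1/(-56) = -1/56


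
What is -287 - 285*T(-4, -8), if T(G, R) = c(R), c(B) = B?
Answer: 1993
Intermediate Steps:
T(G, R) = R
-287 - 285*T(-4, -8) = -287 - 285*(-8) = -287 + 2280 = 1993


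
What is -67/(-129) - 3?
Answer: -320/129 ≈ -2.4806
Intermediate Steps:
-67/(-129) - 3 = -1/129*(-67) - 3 = 67/129 - 3 = -320/129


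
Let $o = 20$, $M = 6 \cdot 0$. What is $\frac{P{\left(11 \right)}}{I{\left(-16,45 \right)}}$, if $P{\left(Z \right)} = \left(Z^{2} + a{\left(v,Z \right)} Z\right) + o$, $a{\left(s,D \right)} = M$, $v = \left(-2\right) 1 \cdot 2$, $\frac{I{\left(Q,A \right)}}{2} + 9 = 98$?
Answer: $\frac{141}{178} \approx 0.79214$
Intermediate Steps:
$M = 0$
$I{\left(Q,A \right)} = 178$ ($I{\left(Q,A \right)} = -18 + 2 \cdot 98 = -18 + 196 = 178$)
$v = -4$ ($v = \left(-2\right) 2 = -4$)
$a{\left(s,D \right)} = 0$
$P{\left(Z \right)} = 20 + Z^{2}$ ($P{\left(Z \right)} = \left(Z^{2} + 0 Z\right) + 20 = \left(Z^{2} + 0\right) + 20 = Z^{2} + 20 = 20 + Z^{2}$)
$\frac{P{\left(11 \right)}}{I{\left(-16,45 \right)}} = \frac{20 + 11^{2}}{178} = \left(20 + 121\right) \frac{1}{178} = 141 \cdot \frac{1}{178} = \frac{141}{178}$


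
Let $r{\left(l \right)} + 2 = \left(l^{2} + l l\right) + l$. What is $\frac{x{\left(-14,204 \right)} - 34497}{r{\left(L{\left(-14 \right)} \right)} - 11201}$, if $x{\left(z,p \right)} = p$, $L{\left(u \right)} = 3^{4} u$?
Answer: $- \frac{34293}{2559575} \approx -0.013398$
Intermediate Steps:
$L{\left(u \right)} = 81 u$
$r{\left(l \right)} = -2 + l + 2 l^{2}$ ($r{\left(l \right)} = -2 + \left(\left(l^{2} + l l\right) + l\right) = -2 + \left(\left(l^{2} + l^{2}\right) + l\right) = -2 + \left(2 l^{2} + l\right) = -2 + \left(l + 2 l^{2}\right) = -2 + l + 2 l^{2}$)
$\frac{x{\left(-14,204 \right)} - 34497}{r{\left(L{\left(-14 \right)} \right)} - 11201} = \frac{204 - 34497}{\left(-2 + 81 \left(-14\right) + 2 \left(81 \left(-14\right)\right)^{2}\right) - 11201} = - \frac{34293}{\left(-2 - 1134 + 2 \left(-1134\right)^{2}\right) - 11201} = - \frac{34293}{\left(-2 - 1134 + 2 \cdot 1285956\right) - 11201} = - \frac{34293}{\left(-2 - 1134 + 2571912\right) - 11201} = - \frac{34293}{2570776 - 11201} = - \frac{34293}{2559575}$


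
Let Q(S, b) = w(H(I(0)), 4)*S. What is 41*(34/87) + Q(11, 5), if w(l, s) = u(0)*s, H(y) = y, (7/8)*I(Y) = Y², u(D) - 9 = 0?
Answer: 35846/87 ≈ 412.02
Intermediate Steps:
u(D) = 9 (u(D) = 9 + 0 = 9)
I(Y) = 8*Y²/7
w(l, s) = 9*s
Q(S, b) = 36*S (Q(S, b) = (9*4)*S = 36*S)
41*(34/87) + Q(11, 5) = 41*(34/87) + 36*11 = 41*(34*(1/87)) + 396 = 41*(34/87) + 396 = 1394/87 + 396 = 35846/87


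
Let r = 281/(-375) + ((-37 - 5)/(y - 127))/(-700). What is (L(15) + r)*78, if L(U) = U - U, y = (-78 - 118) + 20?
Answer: -738101/12625 ≈ -58.463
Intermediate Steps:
y = -176 (y = -196 + 20 = -176)
L(U) = 0
r = -56777/75750 (r = 281/(-375) + ((-37 - 5)/(-176 - 127))/(-700) = 281*(-1/375) - 42/(-303)*(-1/700) = -281/375 - 42*(-1/303)*(-1/700) = -281/375 + (14/101)*(-1/700) = -281/375 - 1/5050 = -56777/75750 ≈ -0.74953)
(L(15) + r)*78 = (0 - 56777/75750)*78 = -56777/75750*78 = -738101/12625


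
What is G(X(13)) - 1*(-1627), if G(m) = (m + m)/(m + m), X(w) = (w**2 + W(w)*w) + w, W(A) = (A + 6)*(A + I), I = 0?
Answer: 1628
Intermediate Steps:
W(A) = A*(6 + A) (W(A) = (A + 6)*(A + 0) = (6 + A)*A = A*(6 + A))
X(w) = w + w**2 + w**2*(6 + w) (X(w) = (w**2 + (w*(6 + w))*w) + w = (w**2 + w**2*(6 + w)) + w = w + w**2 + w**2*(6 + w))
G(m) = 1 (G(m) = (2*m)/((2*m)) = (2*m)*(1/(2*m)) = 1)
G(X(13)) - 1*(-1627) = 1 - 1*(-1627) = 1 + 1627 = 1628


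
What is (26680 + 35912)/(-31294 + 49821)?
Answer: 62592/18527 ≈ 3.3784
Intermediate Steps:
(26680 + 35912)/(-31294 + 49821) = 62592/18527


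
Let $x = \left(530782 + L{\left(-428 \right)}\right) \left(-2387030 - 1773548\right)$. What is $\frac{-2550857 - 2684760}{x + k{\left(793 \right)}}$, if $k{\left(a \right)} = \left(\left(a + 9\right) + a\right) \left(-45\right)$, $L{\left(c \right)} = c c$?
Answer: $\frac{48931}{27761787889} \approx 1.7625 \cdot 10^{-6}$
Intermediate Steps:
$L{\left(c \right)} = c^{2}$
$x = -2970511232348$ ($x = \left(530782 + \left(-428\right)^{2}\right) \left(-2387030 - 1773548\right) = \left(530782 + 183184\right) \left(-4160578\right) = 713966 \left(-4160578\right) = -2970511232348$)
$k{\left(a \right)} = -405 - 90 a$ ($k{\left(a \right)} = \left(\left(9 + a\right) + a\right) \left(-45\right) = \left(9 + 2 a\right) \left(-45\right) = -405 - 90 a$)
$\frac{-2550857 - 2684760}{x + k{\left(793 \right)}} = \frac{-2550857 - 2684760}{-2970511232348 - 71775} = - \frac{5235617}{-2970511232348 - 71775} = - \frac{5235617}{-2970511304123} = \left(-5235617\right) \left(- \frac{1}{2970511304123}\right) = \frac{48931}{27761787889}$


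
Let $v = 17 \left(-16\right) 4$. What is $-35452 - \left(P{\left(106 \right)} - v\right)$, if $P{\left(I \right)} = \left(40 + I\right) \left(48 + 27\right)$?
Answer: $-47490$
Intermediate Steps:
$v = -1088$ ($v = \left(-272\right) 4 = -1088$)
$P{\left(I \right)} = 3000 + 75 I$ ($P{\left(I \right)} = \left(40 + I\right) 75 = 3000 + 75 I$)
$-35452 - \left(P{\left(106 \right)} - v\right) = -35452 - \left(\left(3000 + 75 \cdot 106\right) - -1088\right) = -35452 - \left(\left(3000 + 7950\right) + 1088\right) = -35452 - \left(10950 + 1088\right) = -35452 - 12038 = -47490$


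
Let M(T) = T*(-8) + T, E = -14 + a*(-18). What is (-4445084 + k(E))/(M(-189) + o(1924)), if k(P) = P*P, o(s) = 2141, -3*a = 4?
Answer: -555623/433 ≈ -1283.2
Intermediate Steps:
a = -4/3 (a = -⅓*4 = -4/3 ≈ -1.3333)
E = 10 (E = -14 - 4/3*(-18) = -14 + 24 = 10)
k(P) = P²
M(T) = -7*T (M(T) = -8*T + T = -7*T)
(-4445084 + k(E))/(M(-189) + o(1924)) = (-4445084 + 10²)/(-7*(-189) + 2141) = (-4445084 + 100)/(1323 + 2141) = -4444984/3464 = -4444984*1/3464 = -555623/433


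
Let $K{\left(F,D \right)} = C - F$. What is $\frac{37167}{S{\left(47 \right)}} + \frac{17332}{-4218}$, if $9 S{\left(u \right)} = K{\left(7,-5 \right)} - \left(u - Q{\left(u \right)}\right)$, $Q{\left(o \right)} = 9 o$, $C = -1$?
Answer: $\frac{702277739}{776112} \approx 904.87$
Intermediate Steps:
$K{\left(F,D \right)} = -1 - F$
$S{\left(u \right)} = - \frac{8}{9} + \frac{8 u}{9}$ ($S{\left(u \right)} = \frac{\left(-1 - 7\right) + \left(9 u - u\right)}{9} = \frac{\left(-1 - 7\right) + 8 u}{9} = \frac{-8 + 8 u}{9} = - \frac{8}{9} + \frac{8 u}{9}$)
$\frac{37167}{S{\left(47 \right)}} + \frac{17332}{-4218} = \frac{37167}{- \frac{8}{9} + \frac{8}{9} \cdot 47} + \frac{17332}{-4218} = \frac{37167}{- \frac{8}{9} + \frac{376}{9}} + 17332 \left(- \frac{1}{4218}\right) = \frac{37167}{\frac{368}{9}} - \frac{8666}{2109} = 37167 \cdot \frac{9}{368} - \frac{8666}{2109} = \frac{334503}{368} - \frac{8666}{2109} = \frac{702277739}{776112}$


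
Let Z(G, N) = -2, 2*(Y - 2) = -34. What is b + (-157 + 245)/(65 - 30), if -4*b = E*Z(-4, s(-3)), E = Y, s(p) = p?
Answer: -349/70 ≈ -4.9857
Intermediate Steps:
Y = -15 (Y = 2 + (1/2)*(-34) = 2 - 17 = -15)
E = -15
b = -15/2 (b = -(-15)*(-2)/4 = -1/4*30 = -15/2 ≈ -7.5000)
b + (-157 + 245)/(65 - 30) = -15/2 + (-157 + 245)/(65 - 30) = -15/2 + 88/35 = -349/70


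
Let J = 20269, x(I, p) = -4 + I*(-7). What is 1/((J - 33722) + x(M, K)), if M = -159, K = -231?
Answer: -1/12344 ≈ -8.1011e-5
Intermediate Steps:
x(I, p) = -4 - 7*I
1/((J - 33722) + x(M, K)) = 1/((20269 - 33722) + (-4 - 7*(-159))) = 1/(-13453 + (-4 + 1113)) = 1/(-13453 + 1109) = 1/(-12344) = -1/12344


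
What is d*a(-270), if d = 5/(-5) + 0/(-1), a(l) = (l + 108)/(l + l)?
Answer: -3/10 ≈ -0.30000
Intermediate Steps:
a(l) = (108 + l)/(2*l) (a(l) = (108 + l)/((2*l)) = (108 + l)*(1/(2*l)) = (108 + l)/(2*l))
d = -1 (d = 5*(-1/5) + 0*(-1) = -1 + 0 = -1)
d*a(-270) = -(108 - 270)/(2*(-270)) = -(-1)*(-162)/(2*270) = -1*3/10 = -3/10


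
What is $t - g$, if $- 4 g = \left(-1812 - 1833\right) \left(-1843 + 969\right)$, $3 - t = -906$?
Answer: $\frac{1594683}{2} \approx 7.9734 \cdot 10^{5}$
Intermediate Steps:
$t = 909$ ($t = 3 - -906 = 3 + 906 = 909$)
$g = - \frac{1592865}{2}$ ($g = - \frac{\left(-1812 - 1833\right) \left(-1843 + 969\right)}{4} = - \frac{\left(-3645\right) \left(-874\right)}{4} = \left(- \frac{1}{4}\right) 3185730 = - \frac{1592865}{2} \approx -7.9643 \cdot 10^{5}$)
$t - g = 909 - - \frac{1592865}{2} = 909 + \frac{1592865}{2} = \frac{1594683}{2}$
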